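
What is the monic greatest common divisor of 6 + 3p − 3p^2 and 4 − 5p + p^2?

1

Euclidean algorithm in ℚ[p]:
  −3p^2 + 3p + 6 = (−3)(p^2 − 5p + 4) + (−12p + 18)
  p^2 − 5p + 4 = (−(1/12)p + 7/24)(−12p + 18) + (−5/4)
  −12p + 18 = ((48/5)p − 72/5)(−5/4) + (0)
The last nonzero remainder is the constant −5/4, so the polynomials are coprime and gcd = 1.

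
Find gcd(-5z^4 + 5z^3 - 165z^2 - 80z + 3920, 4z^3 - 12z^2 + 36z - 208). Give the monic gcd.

z - 4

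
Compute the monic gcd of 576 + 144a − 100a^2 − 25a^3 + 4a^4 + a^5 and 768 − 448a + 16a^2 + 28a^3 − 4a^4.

48 − 16a − 3a^2 + a^3

Euclidean algorithm in ℚ[a]:
  a^5 + 4a^4 − 25a^3 − 100a^2 + 144a + 576 = (−(1/4)a − 11/4)(−4a^4 + 28a^3 + 16a^2 − 448a + 768) + (56a^3 − 168a^2 − 896a + 2688)
  −4a^4 + 28a^3 + 16a^2 − 448a + 768 = (−(1/14)a + 2/7)(56a^3 − 168a^2 − 896a + 2688) + (0)
Last nonzero remainder: 56a^3 − 168a^2 − 896a + 2688. Dividing through by 56 gives the monic gcd a^3 − 3a^2 − 16a + 48.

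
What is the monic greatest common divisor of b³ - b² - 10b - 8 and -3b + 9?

Apply the Euclidean algorithm:
  b³ - b² - 10b - 8 = (-(1/3)b² - (2/3)b + 4/3)(-3b + 9) + (-20)
  -3b + 9 = ((3/20)b - 9/20)(-20) + (0)
The last nonzero remainder is the constant -20, so the polynomials are coprime and gcd = 1.

1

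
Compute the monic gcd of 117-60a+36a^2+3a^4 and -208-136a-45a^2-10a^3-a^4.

13+2a+a^2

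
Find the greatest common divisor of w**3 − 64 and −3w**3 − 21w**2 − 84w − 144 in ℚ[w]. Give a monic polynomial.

w**2 + 4w + 16

By polynomial division,
  w**3 − 64 = (−1/3)(−3w**3 − 21w**2 − 84w − 144) + (−7w**2 − 28w − 112)
  −3w**3 − 21w**2 − 84w − 144 = ((3/7)w + 9/7)(−7w**2 − 28w − 112) + (0)
Last nonzero remainder: −7w**2 − 28w − 112. Dividing through by −7 gives the monic gcd w**2 + 4w + 16.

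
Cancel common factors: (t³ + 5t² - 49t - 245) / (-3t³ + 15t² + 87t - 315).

(-t - 7)/(3t - 9)

Repeated division with remainder:
  t³ + 5t² - 49t - 245 = (-1/3)(-3t³ + 15t² + 87t - 315) + (10t² - 20t - 350)
  -3t³ + 15t² + 87t - 315 = (-(3/10)t + 9/10)(10t² - 20t - 350) + (0)
Last nonzero remainder: 10t² - 20t - 350. Dividing through by 10 gives the monic gcd t² - 2t - 35.
Cancel t² - 2t - 35 from numerator and denominator to get the reduced form.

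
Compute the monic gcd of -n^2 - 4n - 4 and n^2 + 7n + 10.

Apply the Euclidean algorithm:
  -n^2 - 4n - 4 = (-1)(n^2 + 7n + 10) + (3n + 6)
  n^2 + 7n + 10 = ((1/3)n + 5/3)(3n + 6) + (0)
Last nonzero remainder: 3n + 6. Dividing through by 3 gives the monic gcd n + 2.

n + 2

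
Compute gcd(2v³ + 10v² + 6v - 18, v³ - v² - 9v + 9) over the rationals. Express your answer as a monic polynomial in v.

Repeated division with remainder:
  2v³ + 10v² + 6v - 18 = (2)(v³ - v² - 9v + 9) + (12v² + 24v - 36)
  v³ - v² - 9v + 9 = ((1/12)v - 1/4)(12v² + 24v - 36) + (0)
Last nonzero remainder: 12v² + 24v - 36. Dividing through by 12 gives the monic gcd v² + 2v - 3.

v² + 2v - 3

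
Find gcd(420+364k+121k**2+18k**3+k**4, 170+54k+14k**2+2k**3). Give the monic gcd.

By polynomial division,
  k**4+18k**3+121k**2+364k+420 = ((1/2)k+11/2)(2k**3+14k**2+54k+170) + (17k**2−18k−515)
  2k**3+14k**2+54k+170 = ((2/17)k+274/289)(17k**2−18k−515) + ((38048/289)k+190240/289)
  17k**2−18k−515 = ((4913/38048)k−29767/38048)((38048/289)k+190240/289) + (0)
Last nonzero remainder: (38048/289)k+190240/289. Dividing through by 38048/289 gives the monic gcd k+5.

5+k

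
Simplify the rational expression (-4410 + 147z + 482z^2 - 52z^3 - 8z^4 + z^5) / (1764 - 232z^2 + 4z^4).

(30 - 11z + z^2)/(-12 + 4z)

Apply the Euclidean algorithm:
  z^5 - 8z^4 - 52z^3 + 482z^2 + 147z - 4410 = ((1/4)z - 2)(4z^4 - 232z^2 + 1764) + (6z^3 + 18z^2 - 294z - 882)
  4z^4 - 232z^2 + 1764 = ((2/3)z - 2)(6z^3 + 18z^2 - 294z - 882) + (0)
Last nonzero remainder: 6z^3 + 18z^2 - 294z - 882. Dividing through by 6 gives the monic gcd z^3 + 3z^2 - 49z - 147.
Cancel z^3 + 3z^2 - 49z - 147 from numerator and denominator to get the reduced form.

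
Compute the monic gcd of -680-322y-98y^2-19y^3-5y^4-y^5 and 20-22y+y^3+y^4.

10+4y+y^2

Euclidean algorithm in ℚ[y]:
  -y^5-5y^4-19y^3-98y^2-322y-680 = (-y-4)(y^4+y^3-22y+20) + (-15y^3-120y^2-390y-600)
  y^4+y^3-22y+20 = (-(1/15)y+7/15)(-15y^3-120y^2-390y-600) + (30y^2+120y+300)
  -15y^3-120y^2-390y-600 = (-(1/2)y-2)(30y^2+120y+300) + (0)
Last nonzero remainder: 30y^2+120y+300. Dividing through by 30 gives the monic gcd y^2+4y+10.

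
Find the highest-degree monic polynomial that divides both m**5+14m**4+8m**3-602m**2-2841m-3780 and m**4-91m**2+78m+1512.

Apply the Euclidean algorithm:
  m**5+14m**4+8m**3-602m**2-2841m-3780 = (m+14)(m**4-91m**2+78m+1512) + (99m**3+594m**2-5445m-24948)
  m**4-91m**2+78m+1512 = ((1/99)m-2/33)(99m**3+594m**2-5445m-24948) + (0)
Last nonzero remainder: 99m**3+594m**2-5445m-24948. Dividing through by 99 gives the monic gcd m**3+6m**2-55m-252.

m**3+6m**2-55m-252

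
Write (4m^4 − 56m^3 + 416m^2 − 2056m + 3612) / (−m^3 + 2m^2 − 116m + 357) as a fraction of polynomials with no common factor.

(−4m^3 + 44m^2 − 284m + 1204)/(m^2 + m + 119)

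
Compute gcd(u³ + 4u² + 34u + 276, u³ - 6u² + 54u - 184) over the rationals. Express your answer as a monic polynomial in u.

u² - 2u + 46

Euclidean algorithm in ℚ[u]:
  u³ + 4u² + 34u + 276 = (u³ - 6u² + 54u - 184) + (10u² - 20u + 460)
  u³ - 6u² + 54u - 184 = ((1/10)u - 2/5)(10u² - 20u + 460) + (0)
Last nonzero remainder: 10u² - 20u + 460. Dividing through by 10 gives the monic gcd u² - 2u + 46.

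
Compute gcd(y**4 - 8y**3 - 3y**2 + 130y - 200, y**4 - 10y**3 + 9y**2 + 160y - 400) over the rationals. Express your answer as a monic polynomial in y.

Euclidean algorithm in ℚ[y]:
  y**4 - 8y**3 - 3y**2 + 130y - 200 = (y**4 - 10y**3 + 9y**2 + 160y - 400) + (2y**3 - 12y**2 - 30y + 200)
  y**4 - 10y**3 + 9y**2 + 160y - 400 = ((1/2)y - 2)(2y**3 - 12y**2 - 30y + 200) + (0)
Last nonzero remainder: 2y**3 - 12y**2 - 30y + 200. Dividing through by 2 gives the monic gcd y**3 - 6y**2 - 15y + 100.

y**3 - 6y**2 - 15y + 100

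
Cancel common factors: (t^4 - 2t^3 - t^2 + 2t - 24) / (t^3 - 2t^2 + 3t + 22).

(t^3 - 4t^2 + 7t - 12)/(t^2 - 4t + 11)

By polynomial division,
  t^4 - 2t^3 - t^2 + 2t - 24 = (t)(t^3 - 2t^2 + 3t + 22) + (-4t^2 - 20t - 24)
  t^3 - 2t^2 + 3t + 22 = (-(1/4)t + 7/4)(-4t^2 - 20t - 24) + (32t + 64)
  -4t^2 - 20t - 24 = (-(1/8)t - 3/8)(32t + 64) + (0)
Last nonzero remainder: 32t + 64. Dividing through by 32 gives the monic gcd t + 2.
Cancel t + 2 from numerator and denominator to get the reduced form.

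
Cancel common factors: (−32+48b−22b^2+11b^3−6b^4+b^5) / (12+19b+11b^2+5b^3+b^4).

(−8+14b−7b^2+b^3)/(3+4b+b^2)

Euclidean algorithm in ℚ[b]:
  b^5−6b^4+11b^3−22b^2+48b−32 = (b−11)(b^4+5b^3+11b^2+19b+12) + (55b^3+80b^2+245b+100)
  b^4+5b^3+11b^2+19b+12 = ((1/55)b+39/605)(55b^3+80b^2+245b+100) + ((168/121)b^2+(168/121)b+672/121)
  55b^3+80b^2+245b+100 = ((6655/168)b+3025/168)((168/121)b^2+(168/121)b+672/121) + (0)
Last nonzero remainder: (168/121)b^2+(168/121)b+672/121. Dividing through by 168/121 gives the monic gcd b^2+b+4.
Cancel b^2+b+4 from numerator and denominator to get the reduced form.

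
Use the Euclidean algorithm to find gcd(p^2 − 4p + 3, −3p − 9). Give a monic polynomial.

By polynomial division,
  p^2 − 4p + 3 = (−(1/3)p + 7/3)(−3p − 9) + (24)
  −3p − 9 = (−(1/8)p − 3/8)(24) + (0)
The last nonzero remainder is the constant 24, so the polynomials are coprime and gcd = 1.

1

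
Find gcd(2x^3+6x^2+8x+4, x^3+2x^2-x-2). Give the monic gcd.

Apply the Euclidean algorithm:
  2x^3+6x^2+8x+4 = (2)(x^3+2x^2-x-2) + (2x^2+10x+8)
  x^3+2x^2-x-2 = ((1/2)x-3/2)(2x^2+10x+8) + (10x+10)
  2x^2+10x+8 = ((1/5)x+4/5)(10x+10) + (0)
Last nonzero remainder: 10x+10. Dividing through by 10 gives the monic gcd x+1.

x+1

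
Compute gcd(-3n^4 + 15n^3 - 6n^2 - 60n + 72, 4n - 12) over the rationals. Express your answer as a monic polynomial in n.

n - 3

Euclidean algorithm in ℚ[n]:
  -3n^4 + 15n^3 - 6n^2 - 60n + 72 = (-(3/4)n^3 + (3/2)n^2 + 3n - 6)(4n - 12) + (0)
Last nonzero remainder: 4n - 12. Dividing through by 4 gives the monic gcd n - 3.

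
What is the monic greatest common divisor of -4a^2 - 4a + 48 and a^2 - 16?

a + 4

Apply the Euclidean algorithm:
  -4a^2 - 4a + 48 = (-4)(a^2 - 16) + (-4a - 16)
  a^2 - 16 = (-(1/4)a + 1)(-4a - 16) + (0)
Last nonzero remainder: -4a - 16. Dividing through by -4 gives the monic gcd a + 4.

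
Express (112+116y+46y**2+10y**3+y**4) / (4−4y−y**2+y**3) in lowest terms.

(56+30y+8y**2+y**3)/(2−3y+y**2)

Euclidean algorithm in ℚ[y]:
  y**4+10y**3+46y**2+116y+112 = (y+11)(y**3−y**2−4y+4) + (61y**2+156y+68)
  y**3−y**2−4y+4 = ((1/61)y−217/3721)(61y**2+156y+68) + ((14820/3721)y+29640/3721)
  61y**2+156y+68 = ((226981/14820)y+63257/7410)((14820/3721)y+29640/3721) + (0)
Last nonzero remainder: (14820/3721)y+29640/3721. Dividing through by 14820/3721 gives the monic gcd y+2.
Cancel y+2 from numerator and denominator to get the reduced form.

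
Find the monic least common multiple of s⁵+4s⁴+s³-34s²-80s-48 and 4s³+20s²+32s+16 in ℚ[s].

s⁶+6s⁵+9s⁴-32s³-148s²-208s-96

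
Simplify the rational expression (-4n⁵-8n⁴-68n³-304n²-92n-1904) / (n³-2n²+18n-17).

(-4n³-12n²-12n-112)/(n-1)

By polynomial division,
  -4n⁵-8n⁴-68n³-304n²-92n-1904 = (-4n²-16n-28)(n³-2n²+18n-17) + (-140n²+140n-2380)
  n³-2n²+18n-17 = (-(1/140)n+1/140)(-140n²+140n-2380) + (0)
Last nonzero remainder: -140n²+140n-2380. Dividing through by -140 gives the monic gcd n²-n+17.
Cancel n²-n+17 from numerator and denominator to get the reduced form.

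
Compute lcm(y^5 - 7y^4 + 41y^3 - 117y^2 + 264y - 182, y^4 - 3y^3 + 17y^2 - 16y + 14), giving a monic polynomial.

Euclidean algorithm in ℚ[y]:
  y^5 - 7y^4 + 41y^3 - 117y^2 + 264y - 182 = (y - 4)(y^4 - 3y^3 + 17y^2 - 16y + 14) + (12y^3 - 33y^2 + 186y - 126)
  y^4 - 3y^3 + 17y^2 - 16y + 14 = ((1/12)y - 1/48)(12y^3 - 33y^2 + 186y - 126) + ((13/16)y^2 - (13/8)y + 91/8)
  12y^3 - 33y^2 + 186y - 126 = ((192/13)y - 144/13)((13/16)y^2 - (13/8)y + 91/8) + (0)
Last nonzero remainder: (13/16)y^2 - (13/8)y + 91/8. Dividing through by 13/16 gives the monic gcd y^2 - 2y + 14.
Then lcm(f, g) = f·g / gcd(f, g); expanding and making the result monic gives the answer.

y^7 - 8y^6 + 49y^5 - 165y^4 + 422y^3 - 563y^2 + 446y - 182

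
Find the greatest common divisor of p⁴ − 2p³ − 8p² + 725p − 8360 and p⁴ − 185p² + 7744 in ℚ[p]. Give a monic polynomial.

p² + 3p − 88

Apply the Euclidean algorithm:
  p⁴ − 2p³ − 8p² + 725p − 8360 = (p⁴ − 185p² + 7744) + (−2p³ + 177p² + 725p − 16104)
  p⁴ − 185p² + 7744 = (−(1/2)p − 177/4)(−2p³ + 177p² + 725p − 16104) + ((32039/4)p² + (96117/4)p − 704858)
  −2p³ + 177p² + 725p − 16104 = (−(8/32039)p + 732/32039)((32039/4)p² + (96117/4)p − 704858) + (0)
Last nonzero remainder: (32039/4)p² + (96117/4)p − 704858. Dividing through by 32039/4 gives the monic gcd p² + 3p − 88.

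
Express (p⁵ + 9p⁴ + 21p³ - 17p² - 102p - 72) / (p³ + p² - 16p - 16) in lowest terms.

(p³ + 4p² - 3p - 18)/(p - 4)

Repeated division with remainder:
  p⁵ + 9p⁴ + 21p³ - 17p² - 102p - 72 = (p² + 8p + 29)(p³ + p² - 16p - 16) + (98p² + 490p + 392)
  p³ + p² - 16p - 16 = ((1/98)p - 2/49)(98p² + 490p + 392) + (0)
Last nonzero remainder: 98p² + 490p + 392. Dividing through by 98 gives the monic gcd p² + 5p + 4.
Cancel p² + 5p + 4 from numerator and denominator to get the reduced form.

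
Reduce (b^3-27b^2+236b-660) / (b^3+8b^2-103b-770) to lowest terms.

(b^2-17b+66)/(b^2+18b+77)

Repeated division with remainder:
  b^3-27b^2+236b-660 = (b^3+8b^2-103b-770) + (-35b^2+339b+110)
  b^3+8b^2-103b-770 = (-(1/35)b-619/1225)(-35b^2+339b+110) + ((87516/1225)b-175032/245)
  -35b^2+339b+110 = (-(42875/87516)b-1225/7956)((87516/1225)b-175032/245) + (0)
Last nonzero remainder: (87516/1225)b-175032/245. Dividing through by 87516/1225 gives the monic gcd b-10.
Cancel b-10 from numerator and denominator to get the reduced form.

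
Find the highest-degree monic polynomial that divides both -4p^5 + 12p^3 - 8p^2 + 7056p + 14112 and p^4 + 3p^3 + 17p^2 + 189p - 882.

By polynomial division,
  -4p^5 + 12p^3 - 8p^2 + 7056p + 14112 = (-4p + 12)(p^4 + 3p^3 + 17p^2 + 189p - 882) + (44p^3 + 544p^2 + 1260p + 24696)
  p^4 + 3p^3 + 17p^2 + 189p - 882 = ((1/44)p - 103/484)(44p^3 + 544p^2 + 1260p + 24696) + ((12600/121)p^2 - (12600/121)p + 529200/121)
  44p^3 + 544p^2 + 1260p + 24696 = ((1331/3150)p + 847/150)((12600/121)p^2 - (12600/121)p + 529200/121) + (0)
Last nonzero remainder: (12600/121)p^2 - (12600/121)p + 529200/121. Dividing through by 12600/121 gives the monic gcd p^2 - p + 42.

p^2 - p + 42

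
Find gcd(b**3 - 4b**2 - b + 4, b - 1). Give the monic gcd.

b - 1

Euclidean algorithm in ℚ[b]:
  b**3 - 4b**2 - b + 4 = (b**2 - 3b - 4)(b - 1) + (0)
The last nonzero remainder b - 1 is already monic.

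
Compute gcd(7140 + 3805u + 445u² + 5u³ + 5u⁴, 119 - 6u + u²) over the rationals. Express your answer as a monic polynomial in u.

119 - 6u + u²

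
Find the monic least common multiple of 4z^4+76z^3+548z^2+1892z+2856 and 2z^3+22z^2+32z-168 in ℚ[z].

By polynomial division,
  4z^4+76z^3+548z^2+1892z+2856 = (2z+16)(2z^3+22z^2+32z-168) + (132z^2+1716z+5544)
  2z^3+22z^2+32z-168 = ((1/66)z-1/33)(132z^2+1716z+5544) + (0)
Last nonzero remainder: 132z^2+1716z+5544. Dividing through by 132 gives the monic gcd z^2+13z+42.
Then lcm(f, g) = f·g / gcd(f, g); expanding and making the result monic gives the answer.

z^5+17z^4+99z^3+199z^2-232z-1428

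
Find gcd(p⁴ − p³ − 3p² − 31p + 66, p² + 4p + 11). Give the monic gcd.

p² + 4p + 11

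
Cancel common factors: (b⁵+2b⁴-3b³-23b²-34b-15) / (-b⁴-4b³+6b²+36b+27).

By polynomial division,
  b⁵+2b⁴-3b³-23b²-34b-15 = (-b+2)(-b⁴-4b³+6b²+36b+27) + (11b³+b²-79b-69)
  -b⁴-4b³+6b²+36b+27 = (-(1/11)b-43/121)(11b³+b²-79b-69) + (-(100/121)b²+(200/121)b+300/121)
  11b³+b²-79b-69 = (-(1331/100)b-2783/100)(-(100/121)b²+(200/121)b+300/121) + (0)
Last nonzero remainder: -(100/121)b²+(200/121)b+300/121. Dividing through by -100/121 gives the monic gcd b²-2b-3.
Cancel b²-2b-3 from numerator and denominator to get the reduced form.

(-b³-4b²-8b-5)/(b²+6b+9)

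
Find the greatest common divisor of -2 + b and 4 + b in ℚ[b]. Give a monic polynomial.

1

Euclidean algorithm in ℚ[b]:
  b - 2 = (b + 4) + (-6)
  b + 4 = (-(1/6)b - 2/3)(-6) + (0)
The last nonzero remainder is the constant -6, so the polynomials are coprime and gcd = 1.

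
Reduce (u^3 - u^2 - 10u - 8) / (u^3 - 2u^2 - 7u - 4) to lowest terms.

(u + 2)/(u + 1)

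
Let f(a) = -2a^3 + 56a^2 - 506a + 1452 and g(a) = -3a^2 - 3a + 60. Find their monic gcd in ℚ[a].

Apply the Euclidean algorithm:
  -2a^3 + 56a^2 - 506a + 1452 = ((2/3)a - 58/3)(-3a^2 - 3a + 60) + (-604a + 2612)
  -3a^2 - 3a + 60 = ((3/604)a + 603/22801)(-604a + 2612) + (-206976/22801)
  -604a + 2612 = ((3442951/51744)a - 14889053/51744)(-206976/22801) + (0)
The last nonzero remainder is the constant -206976/22801, so the polynomials are coprime and gcd = 1.

1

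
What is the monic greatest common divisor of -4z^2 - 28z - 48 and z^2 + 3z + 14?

1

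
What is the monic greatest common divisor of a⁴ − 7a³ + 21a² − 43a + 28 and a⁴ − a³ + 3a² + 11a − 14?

Euclidean algorithm in ℚ[a]:
  a⁴ − 7a³ + 21a² − 43a + 28 = (a⁴ − a³ + 3a² + 11a − 14) + (−6a³ + 18a² − 54a + 42)
  a⁴ − a³ + 3a² + 11a − 14 = (−(1/6)a − 1/3)(−6a³ + 18a² − 54a + 42) + (0)
Last nonzero remainder: −6a³ + 18a² − 54a + 42. Dividing through by −6 gives the monic gcd a³ − 3a² + 9a − 7.

a³ − 3a² + 9a − 7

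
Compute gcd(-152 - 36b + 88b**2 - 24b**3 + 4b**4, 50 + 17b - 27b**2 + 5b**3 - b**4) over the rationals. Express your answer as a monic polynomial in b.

-2 - b + b**2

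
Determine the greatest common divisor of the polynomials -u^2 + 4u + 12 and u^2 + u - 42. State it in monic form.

Apply the Euclidean algorithm:
  -u^2 + 4u + 12 = (-1)(u^2 + u - 42) + (5u - 30)
  u^2 + u - 42 = ((1/5)u + 7/5)(5u - 30) + (0)
Last nonzero remainder: 5u - 30. Dividing through by 5 gives the monic gcd u - 6.

u - 6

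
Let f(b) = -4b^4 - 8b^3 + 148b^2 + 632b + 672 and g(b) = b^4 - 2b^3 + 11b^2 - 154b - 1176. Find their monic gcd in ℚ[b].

Euclidean algorithm in ℚ[b]:
  -4b^4 - 8b^3 + 148b^2 + 632b + 672 = (-4)(b^4 - 2b^3 + 11b^2 - 154b - 1176) + (-16b^3 + 192b^2 + 16b - 4032)
  b^4 - 2b^3 + 11b^2 - 154b - 1176 = (-(1/16)b - 5/8)(-16b^3 + 192b^2 + 16b - 4032) + (132b^2 - 396b - 3696)
  -16b^3 + 192b^2 + 16b - 4032 = (-(4/33)b + 12/11)(132b^2 - 396b - 3696) + (0)
Last nonzero remainder: 132b^2 - 396b - 3696. Dividing through by 132 gives the monic gcd b^2 - 3b - 28.

b^2 - 3b - 28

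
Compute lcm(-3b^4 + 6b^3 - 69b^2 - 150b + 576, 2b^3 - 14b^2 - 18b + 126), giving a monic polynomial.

Apply the Euclidean algorithm:
  -3b^4 + 6b^3 - 69b^2 - 150b + 576 = (-(3/2)b - 15/2)(2b^3 - 14b^2 - 18b + 126) + (-201b^2 - 96b + 1521)
  2b^3 - 14b^2 - 18b + 126 = (-(2/201)b + 334/4489)(-201b^2 - 96b + 1521) + ((19200/4489)b + 57600/4489)
  -201b^2 - 96b + 1521 = (-(300763/6400)b + 758641/6400)((19200/4489)b + 57600/4489) + (0)
Last nonzero remainder: (19200/4489)b + 57600/4489. Dividing through by 19200/4489 gives the monic gcd b + 3.
Then lcm(f, g) = f·g / gcd(f, g); expanding and making the result monic gives the answer.

b^6 - 12b^5 + 64b^4 - 222b^3 - 209b^2 + 2970b - 4032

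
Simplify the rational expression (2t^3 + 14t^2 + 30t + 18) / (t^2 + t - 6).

(2t^2 + 8t + 6)/(t - 2)

Apply the Euclidean algorithm:
  2t^3 + 14t^2 + 30t + 18 = (2t + 12)(t^2 + t - 6) + (30t + 90)
  t^2 + t - 6 = ((1/30)t - 1/15)(30t + 90) + (0)
Last nonzero remainder: 30t + 90. Dividing through by 30 gives the monic gcd t + 3.
Cancel t + 3 from numerator and denominator to get the reduced form.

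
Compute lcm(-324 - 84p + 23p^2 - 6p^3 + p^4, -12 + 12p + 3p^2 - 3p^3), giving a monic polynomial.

-648 + 804p - 26p^2 - 165p^3 + 43p^4 - 9p^5 + p^6

By polynomial division,
  p^4 - 6p^3 + 23p^2 - 84p - 324 = (-(1/3)p + 5/3)(-3p^3 + 3p^2 + 12p - 12) + (22p^2 - 108p - 304)
  -3p^3 + 3p^2 + 12p - 12 = (-(3/22)p - 129/242)(22p^2 - 108p - 304) + (-(10530/121)p - 21060/121)
  22p^2 - 108p - 304 = (-(1331/5265)p + 9196/5265)(-(10530/121)p - 21060/121) + (0)
Last nonzero remainder: -(10530/121)p - 21060/121. Dividing through by -10530/121 gives the monic gcd p + 2.
Then lcm(f, g) = f·g / gcd(f, g); expanding and making the result monic gives the answer.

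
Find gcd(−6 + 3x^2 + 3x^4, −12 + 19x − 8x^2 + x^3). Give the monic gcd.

Repeated division with remainder:
  3x^4 + 3x^2 − 6 = (3x + 24)(x^3 − 8x^2 + 19x − 12) + (138x^2 − 420x + 282)
  x^3 − 8x^2 + 19x − 12 = ((1/138)x − 19/529)(138x^2 − 420x + 282) + ((990/529)x − 990/529)
  138x^2 − 420x + 282 = ((12167/165)x − 24863/165)((990/529)x − 990/529) + (0)
Last nonzero remainder: (990/529)x − 990/529. Dividing through by 990/529 gives the monic gcd x − 1.

−1 + x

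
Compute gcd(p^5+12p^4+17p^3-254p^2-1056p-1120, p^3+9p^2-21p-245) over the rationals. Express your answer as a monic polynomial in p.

p^2+2p-35

Repeated division with remainder:
  p^5+12p^4+17p^3-254p^2-1056p-1120 = (p^2+3p+11)(p^3+9p^2-21p-245) + (-45p^2-90p+1575)
  p^3+9p^2-21p-245 = (-(1/45)p-7/45)(-45p^2-90p+1575) + (0)
Last nonzero remainder: -45p^2-90p+1575. Dividing through by -45 gives the monic gcd p^2+2p-35.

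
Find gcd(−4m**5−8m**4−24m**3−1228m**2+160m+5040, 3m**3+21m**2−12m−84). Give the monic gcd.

m**3+7m**2−4m−28

Apply the Euclidean algorithm:
  −4m**5−8m**4−24m**3−1228m**2+160m+5040 = (−(4/3)m**2+(20/3)m−60)(3m**3+21m**2−12m−84) + (0)
Last nonzero remainder: 3m**3+21m**2−12m−84. Dividing through by 3 gives the monic gcd m**3+7m**2−4m−28.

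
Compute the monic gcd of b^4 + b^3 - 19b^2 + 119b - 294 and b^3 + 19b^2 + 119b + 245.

b + 7

Repeated division with remainder:
  b^4 + b^3 - 19b^2 + 119b - 294 = (b - 18)(b^3 + 19b^2 + 119b + 245) + (204b^2 + 2016b + 4116)
  b^3 + 19b^2 + 119b + 245 = ((1/204)b + 155/3468)(204b^2 + 2016b + 4116) + ((2520/289)b + 17640/289)
  204b^2 + 2016b + 4116 = ((4913/210)b + 2023/30)((2520/289)b + 17640/289) + (0)
Last nonzero remainder: (2520/289)b + 17640/289. Dividing through by 2520/289 gives the monic gcd b + 7.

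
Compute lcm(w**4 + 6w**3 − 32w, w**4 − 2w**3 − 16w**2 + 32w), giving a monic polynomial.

w**5 + 2w**4 − 24w**3 − 32w**2 + 128w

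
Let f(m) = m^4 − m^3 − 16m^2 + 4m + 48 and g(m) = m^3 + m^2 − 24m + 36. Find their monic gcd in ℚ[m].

m − 2

Apply the Euclidean algorithm:
  m^4 − m^3 − 16m^2 + 4m + 48 = (m − 2)(m^3 + m^2 − 24m + 36) + (10m^2 − 80m + 120)
  m^3 + m^2 − 24m + 36 = ((1/10)m + 9/10)(10m^2 − 80m + 120) + (36m − 72)
  10m^2 − 80m + 120 = ((5/18)m − 5/3)(36m − 72) + (0)
Last nonzero remainder: 36m − 72. Dividing through by 36 gives the monic gcd m − 2.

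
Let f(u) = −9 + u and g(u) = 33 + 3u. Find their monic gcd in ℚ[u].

1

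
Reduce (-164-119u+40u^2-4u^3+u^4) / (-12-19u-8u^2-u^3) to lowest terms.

Euclidean algorithm in ℚ[u]:
  u^4-4u^3+40u^2-119u-164 = (-u+12)(-u^3-8u^2-19u-12) + (117u^2+97u-20)
  -u^3-8u^2-19u-12 = (-(1/117)u-839/13689)(117u^2+97u-20) + (-(181048/13689)u-181048/13689)
  117u^2+97u-20 = (-(1601613/181048)u+68445/45262)(-(181048/13689)u-181048/13689) + (0)
Last nonzero remainder: -(181048/13689)u-181048/13689. Dividing through by -181048/13689 gives the monic gcd u+1.
Cancel u+1 from numerator and denominator to get the reduced form.

(164-45u+5u^2-u^3)/(12+7u+u^2)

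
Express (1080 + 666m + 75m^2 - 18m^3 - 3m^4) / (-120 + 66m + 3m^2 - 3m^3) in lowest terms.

By polynomial division,
  -3m^4 - 18m^3 + 75m^2 + 666m + 1080 = (m + 7)(-3m^3 + 3m^2 + 66m - 120) + (-12m^2 + 324m + 1920)
  -3m^3 + 3m^2 + 66m - 120 = ((1/4)m + 13/2)(-12m^2 + 324m + 1920) + (-2520m - 12600)
  -12m^2 + 324m + 1920 = ((1/210)m - 16/105)(-2520m - 12600) + (0)
Last nonzero remainder: -2520m - 12600. Dividing through by -2520 gives the monic gcd m + 5.
Cancel m + 5 from numerator and denominator to get the reduced form.

(-72 - 30m + m^2 + m^3)/(8 - 6m + m^2)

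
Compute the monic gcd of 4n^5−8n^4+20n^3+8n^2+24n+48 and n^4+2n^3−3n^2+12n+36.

Repeated division with remainder:
  4n^5−8n^4+20n^3+8n^2+24n+48 = (4n−16)(n^4+2n^3−3n^2+12n+36) + (64n^3−88n^2+72n+624)
  n^4+2n^3−3n^2+12n+36 = ((1/64)n+27/512)(64n^3−88n^2+72n+624) + ((33/64)n^2−(99/64)n+99/32)
  64n^3−88n^2+72n+624 = ((4096/33)n+6656/33)((33/64)n^2−(99/64)n+99/32) + (0)
Last nonzero remainder: (33/64)n^2−(99/64)n+99/32. Dividing through by 33/64 gives the monic gcd n^2−3n+6.

n^2−3n+6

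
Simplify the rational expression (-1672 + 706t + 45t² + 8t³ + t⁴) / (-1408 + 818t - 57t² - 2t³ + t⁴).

By polynomial division,
  t⁴ + 8t³ + 45t² + 706t - 1672 = (t⁴ - 2t³ - 57t² + 818t - 1408) + (10t³ + 102t² - 112t - 264)
  t⁴ - 2t³ - 57t² + 818t - 1408 = ((1/10)t - 61/50)(10t³ + 102t² - 112t - 264) + ((1966/25)t² + (17694/25)t - 43252/25)
  10t³ + 102t² - 112t - 264 = ((125/983)t + 150/983)((1966/25)t² + (17694/25)t - 43252/25) + (0)
Last nonzero remainder: (1966/25)t² + (17694/25)t - 43252/25. Dividing through by 1966/25 gives the monic gcd t² + 9t - 22.
Cancel t² + 9t - 22 from numerator and denominator to get the reduced form.

(76 - t + t²)/(64 - 11t + t²)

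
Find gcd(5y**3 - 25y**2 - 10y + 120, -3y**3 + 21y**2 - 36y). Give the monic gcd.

y**2 - 7y + 12

Repeated division with remainder:
  5y**3 - 25y**2 - 10y + 120 = (-5/3)(-3y**3 + 21y**2 - 36y) + (10y**2 - 70y + 120)
  -3y**3 + 21y**2 - 36y = (-(3/10)y)(10y**2 - 70y + 120) + (0)
Last nonzero remainder: 10y**2 - 70y + 120. Dividing through by 10 gives the monic gcd y**2 - 7y + 12.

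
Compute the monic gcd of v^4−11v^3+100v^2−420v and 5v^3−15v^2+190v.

v

Apply the Euclidean algorithm:
  v^4−11v^3+100v^2−420v = ((1/5)v−8/5)(5v^3−15v^2+190v) + (38v^2−116v)
  5v^3−15v^2+190v = ((5/38)v+5/722)(38v^2−116v) + ((68880/361)v)
  38v^2−116v = ((6859/34440)v−10469/17220)((68880/361)v) + (0)
Last nonzero remainder: (68880/361)v. Dividing through by 68880/361 gives the monic gcd v.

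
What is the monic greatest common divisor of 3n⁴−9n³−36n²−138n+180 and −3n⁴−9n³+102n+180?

n²+4n+10

Euclidean algorithm in ℚ[n]:
  3n⁴−9n³−36n²−138n+180 = (−1)(−3n⁴−9n³+102n+180) + (−18n³−36n²−36n+360)
  −3n⁴−9n³+102n+180 = ((1/6)n+1/6)(−18n³−36n²−36n+360) + (12n²+48n+120)
  −18n³−36n²−36n+360 = (−(3/2)n+3)(12n²+48n+120) + (0)
Last nonzero remainder: 12n²+48n+120. Dividing through by 12 gives the monic gcd n²+4n+10.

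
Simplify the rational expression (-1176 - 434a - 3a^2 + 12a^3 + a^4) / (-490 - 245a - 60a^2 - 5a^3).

By polynomial division,
  a^4 + 12a^3 - 3a^2 - 434a - 1176 = (-(1/5)a)(-5a^3 - 60a^2 - 245a - 490) + (-52a^2 - 532a - 1176)
  -5a^3 - 60a^2 - 245a - 490 = ((5/52)a + 115/676)(-52a^2 - 532a - 1176) + (-(7000/169)a - 49000/169)
  -52a^2 - 532a - 1176 = ((2197/1750)a + 507/125)(-(7000/169)a - 49000/169) + (0)
Last nonzero remainder: -(7000/169)a - 49000/169. Dividing through by -7000/169 gives the monic gcd a + 7.
Cancel a + 7 from numerator and denominator to get the reduced form.

(168 + 38a - 5a^2 - a^3)/(70 + 25a + 5a^2)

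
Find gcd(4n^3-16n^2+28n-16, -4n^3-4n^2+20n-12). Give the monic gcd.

n-1

Euclidean algorithm in ℚ[n]:
  4n^3-16n^2+28n-16 = (-1)(-4n^3-4n^2+20n-12) + (-20n^2+48n-28)
  -4n^3-4n^2+20n-12 = ((1/5)n+17/25)(-20n^2+48n-28) + (-(176/25)n+176/25)
  -20n^2+48n-28 = ((125/44)n-175/44)(-(176/25)n+176/25) + (0)
Last nonzero remainder: -(176/25)n+176/25. Dividing through by -176/25 gives the monic gcd n-1.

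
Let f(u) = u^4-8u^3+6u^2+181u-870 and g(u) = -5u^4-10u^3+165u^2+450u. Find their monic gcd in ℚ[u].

Euclidean algorithm in ℚ[u]:
  u^4-8u^3+6u^2+181u-870 = (-1/5)(-5u^4-10u^3+165u^2+450u) + (-10u^3+39u^2+271u-870)
  -5u^4-10u^3+165u^2+450u = ((1/2)u+59/20)(-10u^3+39u^2+271u-870) + (-(1711/20)u^2+(1711/20)u+5133/2)
  -10u^3+39u^2+271u-870 = ((200/1711)u-20/59)(-(1711/20)u^2+(1711/20)u+5133/2) + (0)
Last nonzero remainder: -(1711/20)u^2+(1711/20)u+5133/2. Dividing through by -1711/20 gives the monic gcd u^2-u-30.

u^2-u-30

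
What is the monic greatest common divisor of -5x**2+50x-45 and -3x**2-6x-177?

1

Repeated division with remainder:
  -5x**2+50x-45 = (5/3)(-3x**2-6x-177) + (60x+250)
  -3x**2-6x-177 = (-(1/20)x+13/120)(60x+250) + (-2449/12)
  60x+250 = (-(720/2449)x-3000/2449)(-2449/12) + (0)
The last nonzero remainder is the constant -2449/12, so the polynomials are coprime and gcd = 1.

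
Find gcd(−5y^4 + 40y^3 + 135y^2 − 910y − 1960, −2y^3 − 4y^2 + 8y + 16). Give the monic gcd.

Repeated division with remainder:
  −5y^4 + 40y^3 + 135y^2 − 910y − 1960 = ((5/2)y − 25)(−2y^3 − 4y^2 + 8y + 16) + (15y^2 − 750y − 1560)
  −2y^3 − 4y^2 + 8y + 16 = (−(2/15)y − 104/15)(15y^2 − 750y − 1560) + (−5400y − 10800)
  15y^2 − 750y − 1560 = (−(1/360)y + 13/90)(−5400y − 10800) + (0)
Last nonzero remainder: −5400y − 10800. Dividing through by −5400 gives the monic gcd y + 2.

y + 2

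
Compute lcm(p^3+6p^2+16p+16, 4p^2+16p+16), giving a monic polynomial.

p^4+8p^3+28p^2+48p+32

Euclidean algorithm in ℚ[p]:
  p^3+6p^2+16p+16 = ((1/4)p+1/2)(4p^2+16p+16) + (4p+8)
  4p^2+16p+16 = (p+2)(4p+8) + (0)
Last nonzero remainder: 4p+8. Dividing through by 4 gives the monic gcd p+2.
Then lcm(f, g) = f·g / gcd(f, g); expanding and making the result monic gives the answer.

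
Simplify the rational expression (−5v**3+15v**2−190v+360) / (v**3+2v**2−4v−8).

By polynomial division,
  −5v**3+15v**2−190v+360 = (−5)(v**3+2v**2−4v−8) + (25v**2−210v+320)
  v**3+2v**2−4v−8 = ((1/25)v+52/125)(25v**2−210v+320) + ((1764/25)v−3528/25)
  25v**2−210v+320 = ((625/1764)v−1000/441)((1764/25)v−3528/25) + (0)
Last nonzero remainder: (1764/25)v−3528/25. Dividing through by 1764/25 gives the monic gcd v−2.
Cancel v−2 from numerator and denominator to get the reduced form.

(−5v**2+5v−180)/(v**2+4v+4)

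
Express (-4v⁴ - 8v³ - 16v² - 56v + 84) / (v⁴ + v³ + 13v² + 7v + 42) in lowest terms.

Euclidean algorithm in ℚ[v]:
  -4v⁴ - 8v³ - 16v² - 56v + 84 = (-4)(v⁴ + v³ + 13v² + 7v + 42) + (-4v³ + 36v² - 28v + 252)
  v⁴ + v³ + 13v² + 7v + 42 = (-(1/4)v - 5/2)(-4v³ + 36v² - 28v + 252) + (96v² + 672)
  -4v³ + 36v² - 28v + 252 = (-(1/24)v + 3/8)(96v² + 672) + (0)
Last nonzero remainder: 96v² + 672. Dividing through by 96 gives the monic gcd v² + 7.
Cancel v² + 7 from numerator and denominator to get the reduced form.

(-4v² - 8v + 12)/(v² + v + 6)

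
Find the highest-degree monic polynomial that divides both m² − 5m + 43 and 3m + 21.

By polynomial division,
  m² − 5m + 43 = ((1/3)m − 4)(3m + 21) + (127)
  3m + 21 = ((3/127)m + 21/127)(127) + (0)
The last nonzero remainder is the constant 127, so the polynomials are coprime and gcd = 1.

1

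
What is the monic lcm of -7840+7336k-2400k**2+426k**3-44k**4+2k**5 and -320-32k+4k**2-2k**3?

-15680+10752k-1132k**2-348k**3+125k**4-18k**5+k**6

Euclidean algorithm in ℚ[k]:
  2k**5-44k**4+426k**3-2400k**2+7336k-7840 = (-k**2+20k-157)(-2k**3+4k**2-32k-320) + (-1452k**2+8712k-58080)
  -2k**3+4k**2-32k-320 = ((1/726)k+2/363)(-1452k**2+8712k-58080) + (0)
Last nonzero remainder: -1452k**2+8712k-58080. Dividing through by -1452 gives the monic gcd k**2-6k+40.
Then lcm(f, g) = f·g / gcd(f, g); expanding and making the result monic gives the answer.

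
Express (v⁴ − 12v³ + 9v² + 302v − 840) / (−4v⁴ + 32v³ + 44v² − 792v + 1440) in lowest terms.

Repeated division with remainder:
  v⁴ − 12v³ + 9v² + 302v − 840 = (−1/4)(−4v⁴ + 32v³ + 44v² − 792v + 1440) + (−4v³ + 20v² + 104v − 480)
  −4v⁴ + 32v³ + 44v² − 792v + 1440 = (v − 3)(−4v³ + 20v² + 104v − 480) + (0)
Last nonzero remainder: −4v³ + 20v² + 104v − 480. Dividing through by −4 gives the monic gcd v³ − 5v² − 26v + 120.
Cancel v³ − 5v² − 26v + 120 from numerator and denominator to get the reduced form.

(−v + 7)/(4v − 12)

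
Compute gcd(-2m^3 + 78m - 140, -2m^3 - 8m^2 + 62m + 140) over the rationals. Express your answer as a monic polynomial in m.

Euclidean algorithm in ℚ[m]:
  -2m^3 + 78m - 140 = (-2m^3 - 8m^2 + 62m + 140) + (8m^2 + 16m - 280)
  -2m^3 - 8m^2 + 62m + 140 = (-(1/4)m - 1/2)(8m^2 + 16m - 280) + (0)
Last nonzero remainder: 8m^2 + 16m - 280. Dividing through by 8 gives the monic gcd m^2 + 2m - 35.

m^2 + 2m - 35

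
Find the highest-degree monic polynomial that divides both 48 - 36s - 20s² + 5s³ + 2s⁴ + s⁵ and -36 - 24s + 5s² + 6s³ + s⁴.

-4 + s²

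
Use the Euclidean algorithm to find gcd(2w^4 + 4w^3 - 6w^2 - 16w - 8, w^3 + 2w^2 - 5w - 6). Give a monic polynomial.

Euclidean algorithm in ℚ[w]:
  2w^4 + 4w^3 - 6w^2 - 16w - 8 = (2w)(w^3 + 2w^2 - 5w - 6) + (4w^2 - 4w - 8)
  w^3 + 2w^2 - 5w - 6 = ((1/4)w + 3/4)(4w^2 - 4w - 8) + (0)
Last nonzero remainder: 4w^2 - 4w - 8. Dividing through by 4 gives the monic gcd w^2 - w - 2.

w^2 - w - 2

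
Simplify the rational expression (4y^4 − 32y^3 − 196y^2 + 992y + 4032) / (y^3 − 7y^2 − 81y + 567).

By polynomial division,
  4y^4 − 32y^3 − 196y^2 + 992y + 4032 = (4y − 4)(y^3 − 7y^2 − 81y + 567) + (100y^2 − 1600y + 6300)
  y^3 − 7y^2 − 81y + 567 = ((1/100)y + 9/100)(100y^2 − 1600y + 6300) + (0)
Last nonzero remainder: 100y^2 − 1600y + 6300. Dividing through by 100 gives the monic gcd y^2 − 16y + 63.
Cancel y^2 − 16y + 63 from numerator and denominator to get the reduced form.

(4y^2 + 32y + 64)/(y + 9)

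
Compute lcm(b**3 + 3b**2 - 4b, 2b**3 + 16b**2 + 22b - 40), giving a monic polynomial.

b**4 + 8b**3 + 11b**2 - 20b

Apply the Euclidean algorithm:
  b**3 + 3b**2 - 4b = (1/2)(2b**3 + 16b**2 + 22b - 40) + (-5b**2 - 15b + 20)
  2b**3 + 16b**2 + 22b - 40 = (-(2/5)b - 2)(-5b**2 - 15b + 20) + (0)
Last nonzero remainder: -5b**2 - 15b + 20. Dividing through by -5 gives the monic gcd b**2 + 3b - 4.
Then lcm(f, g) = f·g / gcd(f, g); expanding and making the result monic gives the answer.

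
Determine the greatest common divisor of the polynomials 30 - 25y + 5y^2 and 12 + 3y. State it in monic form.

Apply the Euclidean algorithm:
  5y^2 - 25y + 30 = ((5/3)y - 15)(3y + 12) + (210)
  3y + 12 = ((1/70)y + 2/35)(210) + (0)
The last nonzero remainder is the constant 210, so the polynomials are coprime and gcd = 1.

1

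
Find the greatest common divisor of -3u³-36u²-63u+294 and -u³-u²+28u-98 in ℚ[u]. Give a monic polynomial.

By polynomial division,
  -3u³-36u²-63u+294 = (3)(-u³-u²+28u-98) + (-33u²-147u+588)
  -u³-u²+28u-98 = ((1/33)u-38/363)(-33u²-147u+588) + (-(630/121)u-4410/121)
  -33u²-147u+588 = ((1331/210)u-242/15)(-(630/121)u-4410/121) + (0)
Last nonzero remainder: -(630/121)u-4410/121. Dividing through by -630/121 gives the monic gcd u+7.

u+7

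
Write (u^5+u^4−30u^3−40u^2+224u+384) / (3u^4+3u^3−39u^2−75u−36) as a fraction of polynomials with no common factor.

Euclidean algorithm in ℚ[u]:
  u^5+u^4−30u^3−40u^2+224u+384 = ((1/3)u)(3u^4+3u^3−39u^2−75u−36) + (−17u^3−15u^2+236u+384)
  3u^4+3u^3−39u^2−75u−36 = (−(3/17)u−6/289)(−17u^3−15u^2+236u+384) + ((675/289)u^2−(675/289)u−8100/289)
  −17u^3−15u^2+236u+384 = (−(4913/675)u−9248/675)((675/289)u^2−(675/289)u−8100/289) + (0)
Last nonzero remainder: (675/289)u^2−(675/289)u−8100/289. Dividing through by 675/289 gives the monic gcd u^2−u−12.
Cancel u^2−u−12 from numerator and denominator to get the reduced form.

(u^3+2u^2−16u−32)/(3u^2+6u+3)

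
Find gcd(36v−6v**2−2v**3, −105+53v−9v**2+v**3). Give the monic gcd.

Apply the Euclidean algorithm:
  −2v**3−6v**2+36v = (−2)(v**3−9v**2+53v−105) + (−24v**2+142v−210)
  v**3−9v**2+53v−105 = (−(1/24)v+37/288)(−24v**2+142v−210) + ((3745/144)v−3745/48)
  −24v**2+142v−210 = (−(3456/3745)v+288/107)((3745/144)v−3745/48) + (0)
Last nonzero remainder: (3745/144)v−3745/48. Dividing through by 3745/144 gives the monic gcd v−3.

−3+v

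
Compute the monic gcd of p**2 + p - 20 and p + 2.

1

Repeated division with remainder:
  p**2 + p - 20 = (p - 1)(p + 2) + (-18)
  p + 2 = (-(1/18)p - 1/9)(-18) + (0)
The last nonzero remainder is the constant -18, so the polynomials are coprime and gcd = 1.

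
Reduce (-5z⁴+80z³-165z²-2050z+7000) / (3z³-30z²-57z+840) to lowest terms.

(-5z²+70z-200)/(3z-24)

Euclidean algorithm in ℚ[z]:
  -5z⁴+80z³-165z²-2050z+7000 = (-(5/3)z+10)(3z³-30z²-57z+840) + (40z²-80z-1400)
  3z³-30z²-57z+840 = ((3/40)z-3/5)(40z²-80z-1400) + (0)
Last nonzero remainder: 40z²-80z-1400. Dividing through by 40 gives the monic gcd z²-2z-35.
Cancel z²-2z-35 from numerator and denominator to get the reduced form.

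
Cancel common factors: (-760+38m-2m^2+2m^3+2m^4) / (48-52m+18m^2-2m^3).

Repeated division with remainder:
  2m^4+2m^3-2m^2+38m-760 = (-m-10)(-2m^3+18m^2-52m+48) + (126m^2-434m-280)
  -2m^3+18m^2-52m+48 = (-(1/63)m+50/567)(126m^2-434m-280) + (-(1472/81)m+5888/81)
  126m^2-434m-280 = (-(5103/736)m-2835/736)(-(1472/81)m+5888/81) + (0)
Last nonzero remainder: -(1472/81)m+5888/81. Dividing through by -1472/81 gives the monic gcd m-4.
Cancel m-4 from numerator and denominator to get the reduced form.

(-95-19m-5m^2-m^3)/(6-5m+m^2)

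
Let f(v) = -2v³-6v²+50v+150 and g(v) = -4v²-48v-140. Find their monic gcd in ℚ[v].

v+5

Euclidean algorithm in ℚ[v]:
  -2v³-6v²+50v+150 = ((1/2)v-9/2)(-4v²-48v-140) + (-96v-480)
  -4v²-48v-140 = ((1/24)v+7/24)(-96v-480) + (0)
Last nonzero remainder: -96v-480. Dividing through by -96 gives the monic gcd v+5.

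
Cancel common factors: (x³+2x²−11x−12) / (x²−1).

(x²+x−12)/(x−1)

Repeated division with remainder:
  x³+2x²−11x−12 = (x+2)(x²−1) + (−10x−10)
  x²−1 = (−(1/10)x+1/10)(−10x−10) + (0)
Last nonzero remainder: −10x−10. Dividing through by −10 gives the monic gcd x+1.
Cancel x+1 from numerator and denominator to get the reduced form.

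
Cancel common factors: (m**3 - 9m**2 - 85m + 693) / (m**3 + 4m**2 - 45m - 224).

(m**2 - 2m - 99)/(m**2 + 11m + 32)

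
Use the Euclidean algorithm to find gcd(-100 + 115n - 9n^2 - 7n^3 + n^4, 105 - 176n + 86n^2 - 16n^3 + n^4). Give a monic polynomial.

By polynomial division,
  n^4 - 7n^3 - 9n^2 + 115n - 100 = (n^4 - 16n^3 + 86n^2 - 176n + 105) + (9n^3 - 95n^2 + 291n - 205)
  n^4 - 16n^3 + 86n^2 - 176n + 105 = ((1/9)n - 49/81)(9n^3 - 95n^2 + 291n - 205) + (-(308/81)n^2 + (616/27)n - 1540/81)
  9n^3 - 95n^2 + 291n - 205 = (-(729/308)n + 3321/308)(-(308/81)n^2 + (616/27)n - 1540/81) + (0)
Last nonzero remainder: -(308/81)n^2 + (616/27)n - 1540/81. Dividing through by -308/81 gives the monic gcd n^2 - 6n + 5.

5 - 6n + n^2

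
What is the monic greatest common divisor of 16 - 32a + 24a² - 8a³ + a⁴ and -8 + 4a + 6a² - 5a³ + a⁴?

-8 + 12a - 6a² + a³

Repeated division with remainder:
  a⁴ - 8a³ + 24a² - 32a + 16 = (a⁴ - 5a³ + 6a² + 4a - 8) + (-3a³ + 18a² - 36a + 24)
  a⁴ - 5a³ + 6a² + 4a - 8 = (-(1/3)a - 1/3)(-3a³ + 18a² - 36a + 24) + (0)
Last nonzero remainder: -3a³ + 18a² - 36a + 24. Dividing through by -3 gives the monic gcd a³ - 6a² + 12a - 8.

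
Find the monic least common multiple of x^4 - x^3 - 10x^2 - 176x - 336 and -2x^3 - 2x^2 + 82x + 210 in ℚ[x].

Repeated division with remainder:
  x^4 - x^3 - 10x^2 - 176x - 336 = (-(1/2)x + 1)(-2x^3 - 2x^2 + 82x + 210) + (33x^2 - 153x - 546)
  -2x^3 - 2x^2 + 82x + 210 = (-(2/33)x - 124/363)(33x^2 - 153x - 546) + (-(406/121)x + 2842/121)
  33x^2 - 153x - 546 = (-(3993/406)x - 4719/203)(-(406/121)x + 2842/121) + (0)
Last nonzero remainder: -(406/121)x + 2842/121. Dividing through by -406/121 gives the monic gcd x - 7.
Then lcm(f, g) = f·g / gcd(f, g); expanding and making the result monic gives the answer.

x^6 + 7x^5 - 3x^4 - 271x^3 - 1894x^2 - 5328x - 5040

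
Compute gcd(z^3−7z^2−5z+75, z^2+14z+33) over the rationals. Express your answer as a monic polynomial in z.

Apply the Euclidean algorithm:
  z^3−7z^2−5z+75 = (z−21)(z^2+14z+33) + (256z+768)
  z^2+14z+33 = ((1/256)z+11/256)(256z+768) + (0)
Last nonzero remainder: 256z+768. Dividing through by 256 gives the monic gcd z+3.

z+3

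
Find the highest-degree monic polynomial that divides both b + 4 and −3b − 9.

1

Euclidean algorithm in ℚ[b]:
  b + 4 = (−1/3)(−3b − 9) + (1)
  −3b − 9 = (−3b − 9)(1) + (0)
The last nonzero remainder is the constant 1, so the polynomials are coprime and gcd = 1.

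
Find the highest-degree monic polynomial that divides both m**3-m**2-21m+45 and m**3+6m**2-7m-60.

Repeated division with remainder:
  m**3-m**2-21m+45 = (m**3+6m**2-7m-60) + (-7m**2-14m+105)
  m**3+6m**2-7m-60 = (-(1/7)m-4/7)(-7m**2-14m+105) + (0)
Last nonzero remainder: -7m**2-14m+105. Dividing through by -7 gives the monic gcd m**2+2m-15.

m**2+2m-15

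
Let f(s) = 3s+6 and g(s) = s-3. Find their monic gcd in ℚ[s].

By polynomial division,
  3s+6 = (3)(s-3) + (15)
  s-3 = ((1/15)s-1/5)(15) + (0)
The last nonzero remainder is the constant 15, so the polynomials are coprime and gcd = 1.

1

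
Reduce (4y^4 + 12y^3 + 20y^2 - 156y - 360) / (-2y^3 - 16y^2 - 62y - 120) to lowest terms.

(-2y^2 + 2y + 12)/(y + 4)

Repeated division with remainder:
  4y^4 + 12y^3 + 20y^2 - 156y - 360 = (-2y + 10)(-2y^3 - 16y^2 - 62y - 120) + (56y^2 + 224y + 840)
  -2y^3 - 16y^2 - 62y - 120 = (-(1/28)y - 1/7)(56y^2 + 224y + 840) + (0)
Last nonzero remainder: 56y^2 + 224y + 840. Dividing through by 56 gives the monic gcd y^2 + 4y + 15.
Cancel y^2 + 4y + 15 from numerator and denominator to get the reduced form.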